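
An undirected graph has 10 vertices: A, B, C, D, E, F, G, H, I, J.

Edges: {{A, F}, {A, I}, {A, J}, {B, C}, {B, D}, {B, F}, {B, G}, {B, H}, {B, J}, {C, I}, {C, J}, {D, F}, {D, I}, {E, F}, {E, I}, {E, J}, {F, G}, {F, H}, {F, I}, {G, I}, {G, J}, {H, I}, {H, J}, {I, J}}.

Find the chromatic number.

3

C, I, J are mutually adjacent, so at least 3 colors are needed.
3 colors suffice: color 1 → {B, I}; color 2 → {F, J}; color 3 → {A, C, D, E, G, H}. Each edge has distinct colors on its endpoints.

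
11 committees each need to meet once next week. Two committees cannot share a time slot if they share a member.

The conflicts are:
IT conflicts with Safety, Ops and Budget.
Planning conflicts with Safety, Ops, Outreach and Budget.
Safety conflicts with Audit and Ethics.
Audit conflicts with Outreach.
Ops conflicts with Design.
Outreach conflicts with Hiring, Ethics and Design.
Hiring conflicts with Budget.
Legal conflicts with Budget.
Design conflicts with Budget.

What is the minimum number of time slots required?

2

Outreach and Hiring conflict, so at least 2 time slots are needed.
2 time slots suffice: IT=2, Planning=2, Safety=1, Audit=2, Ops=1, Outreach=1, Hiring=2, Ethics=2, Legal=2, Design=2, Budget=1. Each listed conflict is separated.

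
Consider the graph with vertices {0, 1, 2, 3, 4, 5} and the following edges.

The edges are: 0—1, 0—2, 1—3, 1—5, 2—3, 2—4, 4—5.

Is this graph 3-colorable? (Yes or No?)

Yes

The chromatic number is 3. The cycle 2-4-5-1-3-2 has odd length 5, so it cannot be 2-colored; at least 3 colors are needed.
3 colors suffice: color a → {1, 2}; color b → {0, 3, 5}; color c → {4}.
That is already a proper 3-coloring.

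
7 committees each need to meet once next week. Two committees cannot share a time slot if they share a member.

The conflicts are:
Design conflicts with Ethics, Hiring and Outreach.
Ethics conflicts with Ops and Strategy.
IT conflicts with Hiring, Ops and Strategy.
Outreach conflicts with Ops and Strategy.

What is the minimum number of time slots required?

3

The cycle Design-Ethics-Strategy-IT-Hiring-Design has odd length 5, so it cannot be 2-colored; at least 3 time slots are needed.
A valid assignment using 3 time slots: Design=1, Ethics=2, IT=2, Hiring=3, Outreach=2, Ops=1, Strategy=1. Every pair that conflicts lands in different time slots.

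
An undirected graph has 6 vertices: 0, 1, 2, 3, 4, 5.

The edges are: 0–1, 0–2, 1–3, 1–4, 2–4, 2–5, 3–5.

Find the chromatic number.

3

The cycle 2-5-3-1-4-2 has odd length 5, so it cannot be 2-colored; at least 3 colors are needed.
3 colors suffice: 0=b, 1=a, 2=a, 3=b, 4=b, 5=c. Each edge has distinct colors on its endpoints.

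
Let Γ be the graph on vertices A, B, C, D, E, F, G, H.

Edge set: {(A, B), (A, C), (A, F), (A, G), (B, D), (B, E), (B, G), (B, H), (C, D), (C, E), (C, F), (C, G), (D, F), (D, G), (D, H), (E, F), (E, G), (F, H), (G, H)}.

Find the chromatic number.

B, D, G, H are mutually adjacent (a clique of size 4), so at least 4 colors are needed.
4 colors suffice: color 1 → {F, G}; color 2 → {A, D, E}; color 3 → {B, C}; color 4 → {H}. No two adjacent vertices share a color.

4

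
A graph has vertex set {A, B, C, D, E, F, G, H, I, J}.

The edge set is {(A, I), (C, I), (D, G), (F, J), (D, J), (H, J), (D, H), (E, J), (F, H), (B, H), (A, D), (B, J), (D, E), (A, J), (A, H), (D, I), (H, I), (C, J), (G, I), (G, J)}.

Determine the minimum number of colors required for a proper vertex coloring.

4

A, D, H, I form a clique, so at least 4 colors are needed.
A valid assignment using 4 colors: A=yellow, B=blue, C=blue, D=blue, E=green, F=blue, G=green, H=green, I=red, J=red. No two adjacent vertices share a color.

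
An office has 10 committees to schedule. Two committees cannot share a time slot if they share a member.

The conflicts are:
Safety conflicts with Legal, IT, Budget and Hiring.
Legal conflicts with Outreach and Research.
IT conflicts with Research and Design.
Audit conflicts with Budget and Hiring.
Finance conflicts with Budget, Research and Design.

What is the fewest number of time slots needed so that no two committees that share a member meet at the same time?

3

The cycle Design-Finance-Budget-Safety-IT-Design has odd length 5, so it cannot be 2-colored; at least 3 time slots are needed.
3 time slots suffice: time slot 1 → {Safety, Audit, Outreach, Finance}; time slot 2 → {Budget, Research, Hiring, Design}; time slot 3 → {Legal, IT}. Each listed conflict is separated.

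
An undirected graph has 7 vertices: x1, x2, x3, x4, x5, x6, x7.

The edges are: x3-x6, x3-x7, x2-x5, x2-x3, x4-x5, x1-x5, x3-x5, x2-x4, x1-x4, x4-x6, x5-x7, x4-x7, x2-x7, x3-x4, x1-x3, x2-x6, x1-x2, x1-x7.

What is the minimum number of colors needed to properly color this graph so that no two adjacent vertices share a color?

6

x1, x2, x3, x4, x5, x7 are mutually adjacent (a clique of size 6), so at least 6 colors are needed.
6 colors suffice: color 1 → {x2}; color 2 → {x3}; color 3 → {x4}; color 4 → {x1, x6}; color 5 → {x7}; color 6 → {x5}. Each edge has distinct colors on its endpoints.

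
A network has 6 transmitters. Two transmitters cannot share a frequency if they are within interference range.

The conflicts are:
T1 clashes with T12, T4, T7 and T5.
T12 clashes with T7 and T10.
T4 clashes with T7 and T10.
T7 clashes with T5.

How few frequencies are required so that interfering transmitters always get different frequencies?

T1, T12, T7 all conflict with each other, so at least 3 frequencies are needed.
3 frequencies suffice: frequency 1 → {T1, T10}; frequency 2 → {T7}; frequency 3 → {T12, T4, T5}. Each listed conflict is separated.

3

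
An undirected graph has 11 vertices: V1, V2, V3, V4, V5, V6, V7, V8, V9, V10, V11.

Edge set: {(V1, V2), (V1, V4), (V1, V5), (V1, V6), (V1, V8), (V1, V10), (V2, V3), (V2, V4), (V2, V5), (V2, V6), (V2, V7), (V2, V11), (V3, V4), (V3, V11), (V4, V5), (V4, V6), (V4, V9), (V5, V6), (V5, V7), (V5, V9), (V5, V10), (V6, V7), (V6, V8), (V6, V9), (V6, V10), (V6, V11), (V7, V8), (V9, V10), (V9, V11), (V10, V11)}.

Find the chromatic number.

5

V1, V2, V4, V5, V6 are pairwise adjacent (a clique of size 5), so at least 5 colors are needed.
5 colors suffice: color 1 → {V3, V6}; color 2 → {V2, V8, V10}; color 3 → {V5, V11}; color 4 → {V4, V7}; color 5 → {V1, V9}. Each edge has distinct colors on its endpoints.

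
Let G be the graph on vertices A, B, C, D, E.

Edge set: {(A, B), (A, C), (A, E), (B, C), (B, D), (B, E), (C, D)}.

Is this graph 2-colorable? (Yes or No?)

B, C, D are pairwise adjacent, so at least 3 colors are needed.
So 2 colors are not enough.

No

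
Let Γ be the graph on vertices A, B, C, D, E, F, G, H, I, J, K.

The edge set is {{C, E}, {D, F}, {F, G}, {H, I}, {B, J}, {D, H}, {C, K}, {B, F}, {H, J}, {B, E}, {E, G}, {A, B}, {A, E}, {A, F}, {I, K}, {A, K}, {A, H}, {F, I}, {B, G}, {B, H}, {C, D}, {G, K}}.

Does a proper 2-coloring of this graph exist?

B, E, G are pairwise adjacent, so at least 3 colors are needed.
So 2 colors are not enough.

No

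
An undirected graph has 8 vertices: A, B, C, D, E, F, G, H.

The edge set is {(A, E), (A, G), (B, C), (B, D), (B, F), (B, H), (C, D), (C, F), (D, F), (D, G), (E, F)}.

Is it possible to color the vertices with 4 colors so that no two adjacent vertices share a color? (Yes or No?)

The chromatic number is 4. B, C, D, F are pairwise adjacent (a clique of size 4), so at least 4 colors are needed.
4 colors suffice: color 1 → {A, F, H}; color 2 → {D, E}; color 3 → {B, G}; color 4 → {C}.
That is already a proper 4-coloring.

Yes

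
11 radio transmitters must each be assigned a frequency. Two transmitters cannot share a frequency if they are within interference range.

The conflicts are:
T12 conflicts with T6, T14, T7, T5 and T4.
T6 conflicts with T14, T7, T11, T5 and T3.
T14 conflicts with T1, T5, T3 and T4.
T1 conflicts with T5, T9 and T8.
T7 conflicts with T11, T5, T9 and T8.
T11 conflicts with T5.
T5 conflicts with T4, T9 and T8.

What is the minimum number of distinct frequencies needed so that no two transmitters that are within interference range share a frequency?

4

T6, T7, T11, T5 are mutually in conflict, so at least 4 frequencies are needed.
Using 4 frequencies: T12=4, T6=3, T14=2, T1=3, T7=2, T11=4, T5=1, T3=1, T4=3, T9=4, T8=4. Every pair that conflicts lands in different frequencies.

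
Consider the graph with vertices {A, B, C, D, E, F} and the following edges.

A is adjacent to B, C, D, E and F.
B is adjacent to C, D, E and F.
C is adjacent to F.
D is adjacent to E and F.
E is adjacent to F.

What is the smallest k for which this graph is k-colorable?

A, B, D, E, F are pairwise adjacent (a clique of size 5), so at least 5 colors are needed.
A valid assignment using 5 colors: A=3, B=2, C=4, D=5, E=4, F=1. No two adjacent vertices share a color.

5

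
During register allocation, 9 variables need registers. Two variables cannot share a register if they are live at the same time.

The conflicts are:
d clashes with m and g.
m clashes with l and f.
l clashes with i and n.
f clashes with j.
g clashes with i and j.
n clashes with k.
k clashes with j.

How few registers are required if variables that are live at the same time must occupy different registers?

3

The cycle f-j-g-d-m-f has odd length 5, so it cannot be 2-colored; at least 3 registers are needed.
3 registers suffice: register 1 → {m, g, n}; register 2 → {d, l, j}; register 3 → {f, i, k}. Each listed conflict is separated.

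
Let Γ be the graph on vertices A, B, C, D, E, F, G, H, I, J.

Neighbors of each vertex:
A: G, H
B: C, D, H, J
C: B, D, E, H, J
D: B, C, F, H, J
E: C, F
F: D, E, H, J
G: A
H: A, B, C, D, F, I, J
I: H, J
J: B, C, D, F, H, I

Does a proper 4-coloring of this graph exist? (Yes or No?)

No

B, C, D, H, J are mutually adjacent (a clique of size 5), so at least 5 colors are needed.
So 4 colors are not enough.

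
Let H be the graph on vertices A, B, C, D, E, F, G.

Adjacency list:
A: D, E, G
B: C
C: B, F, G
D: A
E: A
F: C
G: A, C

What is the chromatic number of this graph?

2

C and F are adjacent, so at least 2 colors are needed.
2 colors suffice: A=1, B=2, C=1, D=2, E=2, F=2, G=2. No two adjacent vertices share a color.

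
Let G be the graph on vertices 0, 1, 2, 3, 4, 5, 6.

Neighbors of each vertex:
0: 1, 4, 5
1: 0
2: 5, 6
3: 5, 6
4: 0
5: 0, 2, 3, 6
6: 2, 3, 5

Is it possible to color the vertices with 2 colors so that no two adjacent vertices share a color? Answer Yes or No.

No

2, 5, 6 form a triangle, so at least 3 colors are needed.
So 2 colors are not enough.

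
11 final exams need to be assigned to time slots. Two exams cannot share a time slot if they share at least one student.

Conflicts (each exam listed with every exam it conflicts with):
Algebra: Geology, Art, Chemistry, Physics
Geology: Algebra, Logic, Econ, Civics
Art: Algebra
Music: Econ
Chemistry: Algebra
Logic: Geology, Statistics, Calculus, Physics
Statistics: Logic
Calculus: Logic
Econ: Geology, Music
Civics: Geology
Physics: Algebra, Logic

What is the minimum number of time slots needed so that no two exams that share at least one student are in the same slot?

Geology and Econ conflict, so at least 2 time slots are needed.
2 time slots suffice: time slot 1 → {Geology, Art, Music, Chemistry, Statistics, Calculus, Physics}; time slot 2 → {Algebra, Logic, Econ, Civics}. Every pair that conflicts lands in different time slots.

2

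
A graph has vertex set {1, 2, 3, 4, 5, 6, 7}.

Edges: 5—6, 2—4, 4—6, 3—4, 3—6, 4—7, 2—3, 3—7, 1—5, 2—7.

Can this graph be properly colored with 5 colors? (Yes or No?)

Yes

The chromatic number is 4. 2, 3, 4, 7 form a clique, so at least 4 colors are needed.
4 colors suffice: color red → {4, 5}; color blue → {1, 3}; color green → {6, 7}; color yellow → {2}.
Since 5 ≥ 4, a proper 5-coloring certainly exists.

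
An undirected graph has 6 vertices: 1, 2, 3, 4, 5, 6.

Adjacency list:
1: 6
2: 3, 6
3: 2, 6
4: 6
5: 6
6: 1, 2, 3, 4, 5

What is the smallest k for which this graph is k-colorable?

3

2, 3, 6 are pairwise adjacent, so at least 3 colors are needed.
A valid assignment using 3 colors: 1=b, 2=b, 3=c, 4=b, 5=b, 6=a. Every edge joins two different colors.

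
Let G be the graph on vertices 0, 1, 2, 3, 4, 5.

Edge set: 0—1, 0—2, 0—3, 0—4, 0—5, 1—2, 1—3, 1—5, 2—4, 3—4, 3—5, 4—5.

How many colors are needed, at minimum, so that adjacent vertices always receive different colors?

0, 1, 3, 5 are mutually adjacent (a clique of size 4), so at least 4 colors are needed.
4 colors suffice: color a → {0}; color b → {2, 3}; color c → {5}; color d → {1, 4}. Every edge joins two different colors.

4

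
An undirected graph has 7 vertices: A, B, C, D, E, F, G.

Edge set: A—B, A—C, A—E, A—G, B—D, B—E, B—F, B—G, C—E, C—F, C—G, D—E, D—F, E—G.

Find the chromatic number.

4

A, C, E, G are mutually adjacent (a clique of size 4), so at least 4 colors are needed.
One proper 4-coloring: A=3, B=1, C=1, D=3, E=2, F=2, G=4. Every edge joins two different colors.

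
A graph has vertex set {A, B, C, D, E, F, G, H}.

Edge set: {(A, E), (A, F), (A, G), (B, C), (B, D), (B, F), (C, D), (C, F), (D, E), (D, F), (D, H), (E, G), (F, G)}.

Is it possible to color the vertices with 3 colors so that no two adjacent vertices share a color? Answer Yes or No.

No

B, C, D, F are pairwise adjacent (a clique of size 4), so at least 4 colors are needed.
So 3 colors are not enough.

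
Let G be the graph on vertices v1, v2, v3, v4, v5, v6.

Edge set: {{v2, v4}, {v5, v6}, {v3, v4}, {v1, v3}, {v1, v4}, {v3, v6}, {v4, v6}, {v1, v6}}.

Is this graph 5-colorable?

Yes

The chromatic number is 4. v1, v3, v4, v6 form a clique, so at least 4 colors are needed.
4 colors suffice: color 1 → {v4, v5}; color 2 → {v2, v6}; color 3 → {v3}; color 4 → {v1}.
Since 5 ≥ 4, a proper 5-coloring certainly exists.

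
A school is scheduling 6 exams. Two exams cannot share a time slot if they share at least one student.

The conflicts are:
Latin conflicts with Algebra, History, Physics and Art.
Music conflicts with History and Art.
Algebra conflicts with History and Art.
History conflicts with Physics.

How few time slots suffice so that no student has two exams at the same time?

3

Latin, History, Physics all conflict with each other, so at least 3 time slots are needed.
3 time slots suffice: time slot 1 → {History, Art}; time slot 2 → {Latin, Music}; time slot 3 → {Algebra, Physics}. Each listed conflict is separated.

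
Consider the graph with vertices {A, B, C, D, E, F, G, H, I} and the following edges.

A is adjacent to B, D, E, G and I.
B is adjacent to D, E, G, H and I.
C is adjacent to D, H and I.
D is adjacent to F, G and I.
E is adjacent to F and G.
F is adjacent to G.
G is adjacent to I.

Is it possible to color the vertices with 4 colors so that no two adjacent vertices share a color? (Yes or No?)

No

A, B, D, G, I are pairwise adjacent (a clique of size 5), so at least 5 colors are needed.
So 4 colors are not enough.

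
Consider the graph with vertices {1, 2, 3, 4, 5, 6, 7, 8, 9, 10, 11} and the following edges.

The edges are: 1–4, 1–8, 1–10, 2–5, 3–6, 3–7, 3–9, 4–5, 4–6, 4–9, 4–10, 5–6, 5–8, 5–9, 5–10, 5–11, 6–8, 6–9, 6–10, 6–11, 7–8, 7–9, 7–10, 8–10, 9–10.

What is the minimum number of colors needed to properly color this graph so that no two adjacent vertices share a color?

4, 5, 6, 9, 10 are pairwise adjacent (a clique of size 5), so at least 5 colors are needed.
One proper 5-coloring: 1=blue, 2=red, 3=red, 4=purple, 5=green, 6=blue, 7=blue, 8=yellow, 9=yellow, 10=red, 11=red. Every edge joins two different colors.

5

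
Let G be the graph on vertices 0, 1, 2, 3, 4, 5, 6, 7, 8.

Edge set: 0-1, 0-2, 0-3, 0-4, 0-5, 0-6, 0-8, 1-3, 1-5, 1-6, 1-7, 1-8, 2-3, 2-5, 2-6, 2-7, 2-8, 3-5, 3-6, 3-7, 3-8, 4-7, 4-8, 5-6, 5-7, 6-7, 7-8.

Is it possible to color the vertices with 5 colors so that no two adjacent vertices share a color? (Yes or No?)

The chromatic number is 5. 0, 1, 3, 5, 6 are pairwise adjacent (a clique of size 5), so at least 5 colors are needed.
5 colors suffice: color a → {0, 7}; color b → {3, 4}; color c → {1, 2}; color d → {6, 8}; color e → {5}.
That is already a proper 5-coloring.

Yes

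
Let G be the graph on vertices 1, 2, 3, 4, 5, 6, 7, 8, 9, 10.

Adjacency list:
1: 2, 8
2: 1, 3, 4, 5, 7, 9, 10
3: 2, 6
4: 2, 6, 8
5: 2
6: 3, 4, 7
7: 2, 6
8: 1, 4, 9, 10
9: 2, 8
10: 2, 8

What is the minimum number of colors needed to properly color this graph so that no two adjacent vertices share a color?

1 and 8 are adjacent, so at least 2 colors are needed.
2 colors suffice: 1=b, 2=a, 3=b, 4=b, 5=b, 6=a, 7=b, 8=a, 9=b, 10=b. Every edge joins two different colors.

2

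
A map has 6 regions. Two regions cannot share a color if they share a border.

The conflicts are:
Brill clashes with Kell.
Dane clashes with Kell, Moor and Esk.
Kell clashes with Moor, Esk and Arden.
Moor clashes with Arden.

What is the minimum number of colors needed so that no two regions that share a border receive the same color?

3

Dane, Kell, Moor pairwise conflict, so at least 3 colors are needed.
3 colors suffice: color 1 → {Kell}; color 2 → {Brill, Dane, Arden}; color 3 → {Moor, Esk}. Each listed conflict is separated.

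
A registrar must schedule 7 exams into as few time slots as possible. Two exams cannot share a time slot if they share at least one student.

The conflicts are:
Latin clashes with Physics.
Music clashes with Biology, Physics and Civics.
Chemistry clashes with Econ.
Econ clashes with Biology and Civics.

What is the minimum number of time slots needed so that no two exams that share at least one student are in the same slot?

Econ and Biology conflict, so at least 2 time slots are needed.
2 time slots suffice: time slot 1 → {Latin, Music, Econ}; time slot 2 → {Chemistry, Biology, Physics, Civics}. Each listed conflict is separated.

2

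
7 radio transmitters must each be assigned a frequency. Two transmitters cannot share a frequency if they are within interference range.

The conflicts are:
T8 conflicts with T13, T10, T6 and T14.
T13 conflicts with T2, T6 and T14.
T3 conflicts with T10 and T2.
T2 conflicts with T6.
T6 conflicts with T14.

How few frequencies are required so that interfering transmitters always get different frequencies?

T8, T13, T6, T14 all conflict with each other, so at least 4 frequencies are needed.
4 frequencies suffice: frequency 1 → {T3, T6}; frequency 2 → {T13, T10}; frequency 3 → {T8, T2}; frequency 4 → {T14}. No two conflicting transmitters share a frequency.

4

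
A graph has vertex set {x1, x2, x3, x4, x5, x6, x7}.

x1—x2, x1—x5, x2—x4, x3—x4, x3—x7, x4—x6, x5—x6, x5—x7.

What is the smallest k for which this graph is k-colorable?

3

The cycle x3-x7-x5-x6-x4-x3 has odd length 5, so it cannot be 2-colored; at least 3 colors are needed.
A valid assignment using 3 colors: x1=3, x2=2, x3=3, x4=1, x5=1, x6=2, x7=2. Every edge joins two different colors.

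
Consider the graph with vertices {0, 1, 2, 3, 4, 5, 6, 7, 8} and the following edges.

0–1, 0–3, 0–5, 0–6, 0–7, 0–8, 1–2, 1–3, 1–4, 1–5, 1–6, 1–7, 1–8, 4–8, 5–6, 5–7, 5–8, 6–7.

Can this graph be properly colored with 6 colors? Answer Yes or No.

The chromatic number is 5. 0, 1, 5, 6, 7 are mutually adjacent (a clique of size 5), so at least 5 colors are needed.
5 colors suffice: color a → {1}; color b → {0, 2, 4}; color c → {3, 5}; color d → {7, 8}; color e → {6}.
Since 6 ≥ 5, a proper 6-coloring certainly exists.

Yes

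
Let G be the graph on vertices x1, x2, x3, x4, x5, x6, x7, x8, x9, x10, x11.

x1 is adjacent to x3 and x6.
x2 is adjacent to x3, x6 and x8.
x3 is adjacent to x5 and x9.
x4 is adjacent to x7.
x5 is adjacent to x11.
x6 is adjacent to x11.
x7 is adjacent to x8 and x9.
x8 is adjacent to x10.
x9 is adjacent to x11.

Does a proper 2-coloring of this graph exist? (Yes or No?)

The cycle x6-x11-x9-x3-x2-x6 has odd length 5, so it cannot be 2-colored; at least 3 colors are needed.
So 2 colors are not enough.

No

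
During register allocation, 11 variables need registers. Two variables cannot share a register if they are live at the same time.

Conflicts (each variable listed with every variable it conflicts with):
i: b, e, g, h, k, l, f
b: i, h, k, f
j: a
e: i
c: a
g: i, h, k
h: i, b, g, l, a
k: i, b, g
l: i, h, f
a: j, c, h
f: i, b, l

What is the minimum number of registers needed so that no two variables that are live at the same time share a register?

i, b, k are mutually in conflict, so at least 3 registers are needed.
3 registers suffice: i=1, b=3, j=2, e=2, c=2, g=3, h=2, k=2, l=3, a=1, f=2. Every pair that conflicts lands in different registers.

3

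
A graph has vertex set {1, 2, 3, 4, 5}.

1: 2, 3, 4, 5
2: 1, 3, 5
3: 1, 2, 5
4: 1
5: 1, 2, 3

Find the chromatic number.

1, 2, 3, 5 form a clique, so at least 4 colors are needed.
4 colors suffice: 1=a, 2=b, 3=d, 4=b, 5=c. No two adjacent vertices share a color.

4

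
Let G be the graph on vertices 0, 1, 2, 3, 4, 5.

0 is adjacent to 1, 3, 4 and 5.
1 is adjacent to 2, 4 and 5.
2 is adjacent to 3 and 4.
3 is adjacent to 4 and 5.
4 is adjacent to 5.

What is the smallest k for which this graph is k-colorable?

4

0, 1, 4, 5 are pairwise adjacent (a clique of size 4), so at least 4 colors are needed.
4 colors suffice: color red → {4}; color blue → {0, 2}; color green → {5}; color yellow → {1, 3}. Every edge joins two different colors.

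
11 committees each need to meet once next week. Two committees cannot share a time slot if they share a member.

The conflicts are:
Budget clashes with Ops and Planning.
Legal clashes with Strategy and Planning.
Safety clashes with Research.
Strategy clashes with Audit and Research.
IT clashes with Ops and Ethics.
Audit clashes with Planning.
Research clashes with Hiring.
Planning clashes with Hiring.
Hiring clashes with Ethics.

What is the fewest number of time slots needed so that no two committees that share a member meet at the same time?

3

The cycle Planning-Hiring-Research-Strategy-Audit-Planning has odd length 5, so it cannot be 2-colored; at least 3 time slots are needed.
3 time slots suffice: time slot 1 → {Ops, Research, Planning, Ethics}; time slot 2 → {Budget, Safety, Strategy, IT, Hiring}; time slot 3 → {Legal, Audit}. No two conflicting committees share a time slot.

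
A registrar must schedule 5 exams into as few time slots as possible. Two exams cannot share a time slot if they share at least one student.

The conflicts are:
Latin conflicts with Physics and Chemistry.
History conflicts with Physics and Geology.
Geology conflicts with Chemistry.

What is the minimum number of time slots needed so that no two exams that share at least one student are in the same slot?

The cycle Geology-Chemistry-Latin-Physics-History-Geology has odd length 5, so it cannot be 2-colored; at least 3 time slots are needed.
3 time slots suffice: time slot 1 → {Latin, Geology}; time slot 2 → {Physics, Chemistry}; time slot 3 → {History}. Each listed conflict is separated.

3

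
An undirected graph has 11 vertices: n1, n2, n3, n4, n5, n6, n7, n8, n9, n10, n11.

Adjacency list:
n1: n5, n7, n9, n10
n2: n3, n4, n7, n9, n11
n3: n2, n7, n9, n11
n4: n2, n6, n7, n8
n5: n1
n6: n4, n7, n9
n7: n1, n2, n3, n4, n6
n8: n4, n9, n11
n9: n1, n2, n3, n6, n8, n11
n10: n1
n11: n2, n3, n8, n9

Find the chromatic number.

n2, n3, n9, n11 are mutually adjacent (a clique of size 4), so at least 4 colors are needed.
A valid assignment using 4 colors: n1=2, n2=2, n3=4, n4=3, n5=1, n6=2, n7=1, n8=2, n9=1, n10=1, n11=3. Each edge has distinct colors on its endpoints.

4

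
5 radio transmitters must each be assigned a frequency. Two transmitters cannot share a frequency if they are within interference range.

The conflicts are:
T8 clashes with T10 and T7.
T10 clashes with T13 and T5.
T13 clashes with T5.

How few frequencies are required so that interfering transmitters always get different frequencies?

3

T10, T13, T5 pairwise conflict, so at least 3 frequencies are needed.
3 frequencies suffice: frequency 1 → {T10, T7}; frequency 2 → {T8, T5}; frequency 3 → {T13}. Each listed conflict is separated.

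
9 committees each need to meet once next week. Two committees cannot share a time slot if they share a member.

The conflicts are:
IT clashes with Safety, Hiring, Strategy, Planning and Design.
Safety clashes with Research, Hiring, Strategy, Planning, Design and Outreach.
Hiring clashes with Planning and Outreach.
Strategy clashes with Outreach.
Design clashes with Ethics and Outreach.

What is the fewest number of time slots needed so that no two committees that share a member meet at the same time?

4

IT, Safety, Hiring, Planning are mutually in conflict, so at least 4 time slots are needed.
4 time slots suffice: time slot 1 → {Safety, Ethics}; time slot 2 → {IT, Research, Outreach}; time slot 3 → {Hiring, Strategy, Design}; time slot 4 → {Planning}. Every pair that conflicts lands in different time slots.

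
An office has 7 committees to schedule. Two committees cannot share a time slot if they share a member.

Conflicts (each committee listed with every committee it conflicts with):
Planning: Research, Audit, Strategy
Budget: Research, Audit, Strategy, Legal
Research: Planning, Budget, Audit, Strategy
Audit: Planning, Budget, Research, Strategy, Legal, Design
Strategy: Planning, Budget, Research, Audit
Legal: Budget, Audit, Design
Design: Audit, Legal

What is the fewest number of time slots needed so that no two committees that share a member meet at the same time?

Budget, Research, Audit, Strategy all conflict with each other, so at least 4 time slots are needed.
4 time slots suffice: time slot 1 → {Audit}; time slot 2 → {Research, Legal}; time slot 3 → {Planning, Budget, Design}; time slot 4 → {Strategy}. Each listed conflict is separated.

4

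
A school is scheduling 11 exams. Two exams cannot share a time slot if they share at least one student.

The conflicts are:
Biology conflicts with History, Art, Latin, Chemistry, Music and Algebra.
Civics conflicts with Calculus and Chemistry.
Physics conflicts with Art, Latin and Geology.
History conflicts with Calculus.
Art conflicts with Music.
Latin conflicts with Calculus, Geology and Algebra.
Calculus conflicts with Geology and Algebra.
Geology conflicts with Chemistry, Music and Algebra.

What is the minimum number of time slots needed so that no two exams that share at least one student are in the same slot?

4

Latin, Calculus, Geology, Algebra are mutually in conflict, so at least 4 time slots are needed.
A valid assignment using 4 time slots: Biology=1, Civics=1, Physics=3, History=2, Art=4, Latin=2, Calculus=3, Geology=1, Chemistry=2, Music=2, Algebra=4. No two conflicting exams share a time slot.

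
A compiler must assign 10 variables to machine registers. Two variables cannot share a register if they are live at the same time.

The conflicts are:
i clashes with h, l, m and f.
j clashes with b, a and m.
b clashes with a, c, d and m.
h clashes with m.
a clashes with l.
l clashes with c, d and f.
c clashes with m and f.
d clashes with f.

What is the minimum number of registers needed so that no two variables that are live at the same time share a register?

i, l, f pairwise conflict, so at least 3 registers are needed.
3 registers suffice: register 1 → {b, h, l}; register 2 → {a, m, f}; register 3 → {i, j, c, d}. Each listed conflict is separated.

3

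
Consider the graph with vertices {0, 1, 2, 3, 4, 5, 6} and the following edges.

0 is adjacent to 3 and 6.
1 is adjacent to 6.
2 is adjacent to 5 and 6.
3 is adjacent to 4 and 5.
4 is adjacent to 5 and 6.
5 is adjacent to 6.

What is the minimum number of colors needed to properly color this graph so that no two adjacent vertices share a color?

3

2, 5, 6 form a triangle, so at least 3 colors are needed.
A valid assignment using 3 colors: 0=b, 1=b, 2=c, 3=a, 4=c, 5=b, 6=a. Each edge has distinct colors on its endpoints.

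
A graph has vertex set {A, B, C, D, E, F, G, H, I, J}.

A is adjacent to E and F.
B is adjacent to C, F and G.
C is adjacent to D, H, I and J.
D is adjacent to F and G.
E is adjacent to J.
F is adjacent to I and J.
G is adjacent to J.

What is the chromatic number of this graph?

2

F and I are adjacent, so at least 2 colors are needed.
2 colors suffice: color red → {C, E, F, G}; color blue → {A, B, D, H, I, J}. No two adjacent vertices share a color.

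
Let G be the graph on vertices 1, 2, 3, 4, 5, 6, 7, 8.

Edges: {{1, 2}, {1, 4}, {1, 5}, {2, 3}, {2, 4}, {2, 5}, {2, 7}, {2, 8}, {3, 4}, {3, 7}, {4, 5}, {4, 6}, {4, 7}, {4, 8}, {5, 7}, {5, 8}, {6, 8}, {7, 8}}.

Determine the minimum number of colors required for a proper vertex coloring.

5

2, 4, 5, 7, 8 are mutually adjacent (a clique of size 5), so at least 5 colors are needed.
One proper 5-coloring: 1=d, 2=b, 3=c, 4=a, 5=c, 6=b, 7=d, 8=e. Each edge has distinct colors on its endpoints.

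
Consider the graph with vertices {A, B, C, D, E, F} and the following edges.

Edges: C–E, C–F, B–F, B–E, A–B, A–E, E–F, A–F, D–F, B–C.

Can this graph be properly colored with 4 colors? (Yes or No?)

The chromatic number is 4. A, B, E, F are pairwise adjacent (a clique of size 4), so at least 4 colors are needed.
4 colors suffice: color 1 → {F}; color 2 → {B, D}; color 3 → {E}; color 4 → {A, C}.
That is already a proper 4-coloring.

Yes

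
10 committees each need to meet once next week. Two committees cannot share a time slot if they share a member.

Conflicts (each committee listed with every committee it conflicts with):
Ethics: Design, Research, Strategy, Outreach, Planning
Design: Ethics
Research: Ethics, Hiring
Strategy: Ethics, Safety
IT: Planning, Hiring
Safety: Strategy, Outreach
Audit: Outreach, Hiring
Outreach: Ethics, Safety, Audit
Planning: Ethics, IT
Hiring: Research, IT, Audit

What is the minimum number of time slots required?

The cycle IT-Planning-Ethics-Research-Hiring-IT has odd length 5, so it cannot be 2-colored; at least 3 time slots are needed.
Using 3 time slots: Ethics=1, Design=2, Research=2, Strategy=2, IT=3, Safety=1, Audit=3, Outreach=2, Planning=2, Hiring=1. Every pair that conflicts lands in different time slots.

3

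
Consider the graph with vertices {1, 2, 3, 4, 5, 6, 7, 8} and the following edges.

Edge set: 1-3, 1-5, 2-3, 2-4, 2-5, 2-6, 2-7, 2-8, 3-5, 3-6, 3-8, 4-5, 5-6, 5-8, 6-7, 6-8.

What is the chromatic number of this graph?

2, 3, 5, 6, 8 are pairwise adjacent (a clique of size 5), so at least 5 colors are needed.
5 colors suffice: 1=a, 2=a, 3=c, 4=c, 5=b, 6=d, 7=b, 8=e. No two adjacent vertices share a color.

5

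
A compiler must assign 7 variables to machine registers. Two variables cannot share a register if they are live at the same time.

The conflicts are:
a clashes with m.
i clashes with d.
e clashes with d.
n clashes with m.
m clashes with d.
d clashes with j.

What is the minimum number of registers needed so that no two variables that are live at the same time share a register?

2

a and m conflict, so at least 2 registers are needed.
2 registers suffice: a=1, i=2, e=2, n=1, m=2, d=1, j=2. Every pair that conflicts lands in different registers.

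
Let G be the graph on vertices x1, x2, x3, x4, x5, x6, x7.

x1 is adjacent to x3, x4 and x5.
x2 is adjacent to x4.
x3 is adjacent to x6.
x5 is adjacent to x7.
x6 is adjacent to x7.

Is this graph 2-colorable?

No

The cycle x7-x6-x3-x1-x5-x7 has odd length 5, so it cannot be 2-colored; at least 3 colors are needed.
So 2 colors are not enough.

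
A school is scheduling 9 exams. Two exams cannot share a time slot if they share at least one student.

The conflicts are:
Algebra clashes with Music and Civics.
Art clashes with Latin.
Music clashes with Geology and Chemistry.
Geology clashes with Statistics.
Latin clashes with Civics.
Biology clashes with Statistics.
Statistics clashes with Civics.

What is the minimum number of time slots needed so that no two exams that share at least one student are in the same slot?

3

The cycle Statistics-Geology-Music-Algebra-Civics-Statistics has odd length 5, so it cannot be 2-colored; at least 3 time slots are needed.
Using 3 time slots: Algebra=2, Art=1, Music=1, Geology=3, Latin=2, Biology=1, Statistics=2, Chemistry=2, Civics=1. No two conflicting exams share a time slot.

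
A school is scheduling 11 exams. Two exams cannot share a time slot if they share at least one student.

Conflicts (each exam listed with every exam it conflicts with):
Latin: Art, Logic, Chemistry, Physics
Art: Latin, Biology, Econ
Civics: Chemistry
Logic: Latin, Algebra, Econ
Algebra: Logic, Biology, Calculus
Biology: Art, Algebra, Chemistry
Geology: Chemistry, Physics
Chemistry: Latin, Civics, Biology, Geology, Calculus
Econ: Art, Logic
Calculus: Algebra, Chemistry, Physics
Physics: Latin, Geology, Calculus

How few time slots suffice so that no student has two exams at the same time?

3

The cycle Chemistry-Latin-Logic-Algebra-Biology-Chemistry has odd length 5, so it cannot be 2-colored; at least 3 time slots are needed.
3 time slots suffice: time slot 1 → {Art, Logic, Chemistry, Physics}; time slot 2 → {Latin, Civics, Algebra, Geology, Econ}; time slot 3 → {Biology, Calculus}. Each listed conflict is separated.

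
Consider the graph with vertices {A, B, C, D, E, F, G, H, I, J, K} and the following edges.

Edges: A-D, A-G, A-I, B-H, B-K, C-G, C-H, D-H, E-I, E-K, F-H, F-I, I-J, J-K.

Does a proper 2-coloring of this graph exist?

No

The cycle F-I-A-D-H-F has odd length 5, so it cannot be 2-colored; at least 3 colors are needed.
So 2 colors are not enough.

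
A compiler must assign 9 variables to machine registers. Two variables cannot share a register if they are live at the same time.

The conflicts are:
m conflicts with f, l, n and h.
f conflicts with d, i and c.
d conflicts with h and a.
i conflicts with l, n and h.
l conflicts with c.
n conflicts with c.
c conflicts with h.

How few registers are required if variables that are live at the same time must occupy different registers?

2

i and l conflict, so at least 2 registers are needed.
2 registers suffice: m=1, f=2, d=1, i=1, l=2, n=2, c=1, h=2, a=2. Each listed conflict is separated.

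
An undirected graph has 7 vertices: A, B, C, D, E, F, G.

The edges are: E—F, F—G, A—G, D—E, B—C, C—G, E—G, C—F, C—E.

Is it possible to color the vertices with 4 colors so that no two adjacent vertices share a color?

The chromatic number is 4. C, E, F, G are mutually adjacent (a clique of size 4), so at least 4 colors are needed.
4 colors suffice: A=1, B=1, C=2, D=2, E=1, F=4, G=3.
That is already a proper 4-coloring.

Yes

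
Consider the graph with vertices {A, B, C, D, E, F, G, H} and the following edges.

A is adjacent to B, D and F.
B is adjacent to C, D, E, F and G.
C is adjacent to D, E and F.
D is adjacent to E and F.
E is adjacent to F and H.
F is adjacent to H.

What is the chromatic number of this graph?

5

B, C, D, E, F are mutually adjacent (a clique of size 5), so at least 5 colors are needed.
A valid assignment using 5 colors: A=green, B=red, C=purple, D=yellow, E=green, F=blue, G=blue, H=red. Each edge has distinct colors on its endpoints.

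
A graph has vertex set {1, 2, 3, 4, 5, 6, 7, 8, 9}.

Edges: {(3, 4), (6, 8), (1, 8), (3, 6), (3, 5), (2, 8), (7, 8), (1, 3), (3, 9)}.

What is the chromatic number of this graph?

2

3 and 4 are adjacent, so at least 2 colors are needed.
A valid assignment using 2 colors: 1=blue, 2=blue, 3=red, 4=blue, 5=blue, 6=blue, 7=blue, 8=red, 9=blue. No two adjacent vertices share a color.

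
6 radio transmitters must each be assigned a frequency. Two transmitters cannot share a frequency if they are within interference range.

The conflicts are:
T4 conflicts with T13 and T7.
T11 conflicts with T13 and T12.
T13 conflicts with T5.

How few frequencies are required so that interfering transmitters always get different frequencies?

T4 and T7 conflict, so at least 2 frequencies are needed.
A valid assignment using 2 frequencies: T4=2, T11=2, T13=1, T5=2, T12=1, T7=1. Every pair that conflicts lands in different frequencies.

2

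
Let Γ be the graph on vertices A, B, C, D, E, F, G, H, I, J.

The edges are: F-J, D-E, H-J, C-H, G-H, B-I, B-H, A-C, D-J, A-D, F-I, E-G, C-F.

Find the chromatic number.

The cycle J-D-E-G-H-J has odd length 5, so it cannot be 2-colored; at least 3 colors are needed.
A valid assignment using 3 colors: A=3, B=3, C=2, D=1, E=2, F=1, G=3, H=1, I=2, J=2. Every edge joins two different colors.

3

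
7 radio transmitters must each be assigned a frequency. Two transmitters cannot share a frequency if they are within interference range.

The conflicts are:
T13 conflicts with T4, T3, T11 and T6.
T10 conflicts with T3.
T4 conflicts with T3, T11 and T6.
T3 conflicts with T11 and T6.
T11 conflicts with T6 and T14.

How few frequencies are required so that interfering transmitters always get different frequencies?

5

T13, T4, T3, T11, T6 are mutually in conflict, so at least 5 frequencies are needed.
5 frequencies suffice: frequency 1 → {T10, T11}; frequency 2 → {T3, T14}; frequency 3 → {T6}; frequency 4 → {T4}; frequency 5 → {T13}. No two conflicting transmitters share a frequency.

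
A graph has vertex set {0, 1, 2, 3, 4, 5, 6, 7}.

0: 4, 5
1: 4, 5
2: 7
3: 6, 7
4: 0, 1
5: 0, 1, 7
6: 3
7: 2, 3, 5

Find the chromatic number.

2

1 and 5 are adjacent, so at least 2 colors are needed.
2 colors suffice: color red → {2, 3, 4, 5}; color blue → {0, 1, 6, 7}. Every edge joins two different colors.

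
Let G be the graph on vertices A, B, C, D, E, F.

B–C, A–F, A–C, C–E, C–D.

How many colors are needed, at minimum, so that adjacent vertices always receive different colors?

2

C and E are adjacent, so at least 2 colors are needed.
2 colors suffice: A=2, B=2, C=1, D=2, E=2, F=1. Every edge joins two different colors.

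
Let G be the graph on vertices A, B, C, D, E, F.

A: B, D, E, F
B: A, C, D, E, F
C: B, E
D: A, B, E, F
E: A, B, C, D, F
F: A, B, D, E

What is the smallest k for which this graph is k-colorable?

A, B, D, E, F are mutually adjacent (a clique of size 5), so at least 5 colors are needed.
5 colors suffice: color 1 → {E}; color 2 → {B}; color 3 → {C, D}; color 4 → {F}; color 5 → {A}. No two adjacent vertices share a color.

5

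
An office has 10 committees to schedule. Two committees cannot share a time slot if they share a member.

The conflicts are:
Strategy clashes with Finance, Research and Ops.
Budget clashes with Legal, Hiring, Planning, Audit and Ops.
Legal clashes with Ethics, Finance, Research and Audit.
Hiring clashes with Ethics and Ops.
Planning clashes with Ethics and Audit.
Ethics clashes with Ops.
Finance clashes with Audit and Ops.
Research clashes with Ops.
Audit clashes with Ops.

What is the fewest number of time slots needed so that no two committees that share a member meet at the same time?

Finance, Audit, Ops pairwise conflict, so at least 3 time slots are needed.
A valid assignment using 3 time slots: Strategy=2, Budget=3, Legal=1, Hiring=2, Planning=1, Ethics=3, Finance=3, Research=3, Audit=2, Ops=1. No two conflicting committees share a time slot.

3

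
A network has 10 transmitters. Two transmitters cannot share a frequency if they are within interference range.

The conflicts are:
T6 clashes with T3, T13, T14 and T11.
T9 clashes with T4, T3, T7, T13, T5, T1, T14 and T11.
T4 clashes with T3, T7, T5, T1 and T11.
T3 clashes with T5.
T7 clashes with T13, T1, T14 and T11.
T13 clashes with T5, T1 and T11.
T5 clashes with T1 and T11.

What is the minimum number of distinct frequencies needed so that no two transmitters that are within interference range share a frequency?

T9, T4, T7, T1 pairwise conflict, so at least 4 frequencies are needed.
Using 4 frequencies: T6=1, T9=1, T4=3, T3=4, T7=2, T13=3, T5=2, T1=4, T14=3, T11=4. Every pair that conflicts lands in different frequencies.

4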